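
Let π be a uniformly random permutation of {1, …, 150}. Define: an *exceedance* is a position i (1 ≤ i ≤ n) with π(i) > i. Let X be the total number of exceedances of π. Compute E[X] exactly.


Write X = Σ_{i=1}^{150} X_i, where X_i = 1_{π(i) > i}.
For each fixed i, π(i) is uniform over {1, …, 150} (marginal of a uniform permutation), so P[π(i) > i] = (n − i)/n. Summing: Σ_{i=1}^{150} (n − i)/n = (0 + 1 + … + 149)/150 = 150(150 − 1)/(2·150) = (150 − 1)/2.
Hence E[X] = Σ_{i=1}^{150} (150 − i)/150 = 149/2 ≈ 74.50000.

E[X] = 149/2 = 74.50000.


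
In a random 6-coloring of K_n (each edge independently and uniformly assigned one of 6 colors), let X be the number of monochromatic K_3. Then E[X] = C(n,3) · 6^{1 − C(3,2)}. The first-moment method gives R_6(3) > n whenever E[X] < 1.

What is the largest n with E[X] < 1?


We need C(n, 3) · 6^{1 − 3} < 1, i.e. C(n, 3) < 6^{3 − 1} = 36.
Check values of n near the boundary:
  n = 6: C(6, 3) = 20; 20 < 36? YES
  n = 7: C(7, 3) = 35; 35 < 36? YES
  n = 8: C(8, 3) = 56; 56 < 36? NO
  n = 9: C(9, 3) = 84; 84 < 36? NO
The largest n with C(n, 3) < 36 is n = 7 (where E[X] = 35/36 ≈ 0.9722222). Hence R_6(3) > 7, i.e. R_6(3) ≥ 8.

Largest n = 7; hence R_6(3) > 7.


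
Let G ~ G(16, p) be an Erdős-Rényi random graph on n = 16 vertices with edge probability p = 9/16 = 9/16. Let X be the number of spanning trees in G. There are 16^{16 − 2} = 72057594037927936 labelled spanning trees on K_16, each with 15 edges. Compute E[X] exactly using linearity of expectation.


K_16 has 16^{16 − 2} = 72057594037927936 labelled spanning trees.
For each such spanning tree H, let X_H = 1 if all 15 edges of H are present in G. Then P[X_H = 1] = p^{15} = (9/16)^{15} = 205891132094649/1152921504606846976.
By linearity of expectation: E[X] = Σ_H E[X_H] = 72057594037927936 · p^{15} = 72057594037927936 · 205891132094649/1152921504606846976 = 205891132094649/16.
Numerically: E[X] ≈ 1.287e+13.

E[X] = 72057594037927936 · (9/16)^{15} = 205891132094649/16 ≈ 1.287e+13.


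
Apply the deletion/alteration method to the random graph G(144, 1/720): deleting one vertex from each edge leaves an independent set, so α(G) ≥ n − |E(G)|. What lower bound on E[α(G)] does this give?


E[|E(G)|] = C(144, 2)·p = 10296 · (1/720) = 143/10.
E[α(G)] ≥ n − E[|E(G)|] = 144 − 143/10 = 1297/10.
Numerically: ≈ 129.7000.
(This is only a lower bound; the true E[α(G)] may be larger.)

E[α(G)] ≥ 1297/10 ≈ 129.7000.


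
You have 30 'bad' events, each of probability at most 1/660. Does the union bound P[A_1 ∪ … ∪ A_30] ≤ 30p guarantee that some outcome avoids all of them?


Union bound: P[∪_{i=1}^{30} A_i] ≤ Σ_i P[A_i] ≤ 30·p = 30·(1/660) = 1/22.
Numerically: 1/22 ≈ 0.045455.
Is 1/22 < 1? YES.
Since P[∪ A_i] ≤ 1/22 < 1, the complement has P[∩ A_i^c] ≥ 1 − 1/22 = 21/22 > 0, so some outcome avoids every A_i.

30·p = 1/22 ≈ 0.045455; existence CERTIFIED by the union bound.


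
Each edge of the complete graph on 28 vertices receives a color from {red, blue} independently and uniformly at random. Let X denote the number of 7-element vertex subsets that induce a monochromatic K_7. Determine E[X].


Let X = Σ_S X_S over the C(28, 7) = 1184040 subsets S of size 7, where X_S = 1 if the K_7 on S is monochromatic.
For a fixed S, the K_7 on S has C(7, 2) = 21 edges. P[all 21 edges red] = (1/2)^21, and likewise for blue, so P[monochromatic] = 2·(1/2)^21 = 2^{1 − 21} = 1/1048576.
By linearity of expectation: E[X] = C(28, 7) · 2^{1 − 21} = 1184040 · 1/1048576 = 148005/131072.
Numerically: E[X] ≈ 1.129.

E[X] = C(28,7)·2^(1−C(7,2)) = 148005/131072 ≈ 1.129.


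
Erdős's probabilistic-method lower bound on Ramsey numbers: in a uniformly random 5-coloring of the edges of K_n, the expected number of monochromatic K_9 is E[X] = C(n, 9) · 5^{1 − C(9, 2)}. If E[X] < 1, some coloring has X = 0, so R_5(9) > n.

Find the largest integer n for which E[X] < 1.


We need C(n, 9) · 5^{1 − 36} < 1, i.e. C(n, 9) < 5^{36 − 1} = 2910383045673370361328125.
Check values of n near the boundary:
  n = 2170: C(2170, 9) = 2891746779868845075610510; 2891746779868845075610510 < 2910383045673370361328125? YES
  n = 2171: C(2171, 9) = 2903784578674959601827205; 2903784578674959601827205 < 2910383045673370361328125? YES
  n = 2172: C(2172, 9) = 2915866900084148060642020; 2915866900084148060642020 < 2910383045673370361328125? NO
  n = 2173: C(2173, 9) = 2927993888115921319674265; 2927993888115921319674265 < 2910383045673370361328125? NO
  n = 2174: C(2174, 9) = 2940165687188920530702934; 2940165687188920530702934 < 2910383045673370361328125? NO
The largest n with C(n, 9) < 2910383045673370361328125 is n = 2171 (where E[X] = 580756915734991920365441/582076609134674072265625 ≈ 0.998). Hence R_5(9) > 2171, i.e. R_5(9) ≥ 2172.

Largest n = 2171; hence R_5(9) > 2171.


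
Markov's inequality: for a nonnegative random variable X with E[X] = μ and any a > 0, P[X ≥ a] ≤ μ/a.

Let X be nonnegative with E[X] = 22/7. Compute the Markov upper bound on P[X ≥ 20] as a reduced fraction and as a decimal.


μ = E[X] = 22/7, a = 20.
Markov: P[X ≥ 20] ≤ μ/a = (22/7)/20 = 11/70.
Numerically: ≈ 0.1571.
(Since a = 20 > μ = 3.1429, the bound 11/70 is < 1 and informative.)

P[X ≥ 20] ≤ 11/70 ≈ 0.1571.


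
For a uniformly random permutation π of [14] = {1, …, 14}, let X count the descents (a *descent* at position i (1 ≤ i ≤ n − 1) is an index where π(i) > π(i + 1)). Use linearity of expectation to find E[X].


Write X = Σ X_I over i = 1, …, 13, with X_I the indicator of one descent.
There are 13 indicators.
For each fixed i, the pair (π(i), π(i+1)) is a uniformly random ordered pair of distinct values from {1, …, 14}; by symmetry P[π(i) > π(i+1)] = 1/2.
By linearity: E[X] = 13 · (1/2) = (14 − 1) · (1/2) = 13/2 ≈ 6.500000.

E[X] = 13/2 = 6.500000.


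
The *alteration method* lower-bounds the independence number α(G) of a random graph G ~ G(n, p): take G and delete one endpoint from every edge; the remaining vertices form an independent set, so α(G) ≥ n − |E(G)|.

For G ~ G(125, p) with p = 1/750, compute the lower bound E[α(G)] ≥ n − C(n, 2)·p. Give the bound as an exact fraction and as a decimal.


E[|E(G)|] = C(125, 2)·p = 7750 · (1/750) = 31/3.
E[α(G)] ≥ n − E[|E(G)|] = 125 − 31/3 = 344/3.
Numerically: ≈ 114.6667.
(This is only a lower bound; the true E[α(G)] may be larger.)

E[α(G)] ≥ 344/3 ≈ 114.6667.


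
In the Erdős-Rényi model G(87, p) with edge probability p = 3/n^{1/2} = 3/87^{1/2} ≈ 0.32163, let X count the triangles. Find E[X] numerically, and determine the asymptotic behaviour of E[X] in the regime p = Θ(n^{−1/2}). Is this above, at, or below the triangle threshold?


Number of potential triangles: C(87, 3) = 105995.
Each occurs with probability p³ ≈ (0.32163)³ ≈ 3.3272458e-02.
By linearity: E[X] = C(87, 3)·p³ ≈ 105995 · 3.3272458e-02 ≈ 3526.71418.
Since α = 1/2 < 1, p = c/n^{1/2} ≫ 1/n is above the triangle threshold p ~ 1/n. Asymptotically E[X] ~ (c³/6)·n^{3(1−α)} = (3³/6)·n^{1.5} → ∞; triangles are abundant w.h.p.

E[X] ≈ 3526.71418; in regime p = Θ(1/n^{1/2}) E[X] diverges (above the triangle threshold p ~ 1/n).


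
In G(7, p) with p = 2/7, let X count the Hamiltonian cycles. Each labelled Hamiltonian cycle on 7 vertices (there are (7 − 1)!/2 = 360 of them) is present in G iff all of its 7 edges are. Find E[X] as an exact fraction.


K_7 has (7 − 1)!/2 = 360 labelled Hamiltonian cycles.
For each such Hamiltonian cycle H, let X_H = 1 if all 7 edges of H are present in G. Then P[X_H = 1] = p^{7} = (2/7)^{7} = 128/823543.
By linearity of expectation: E[X] = Σ_H E[X_H] = 360 · p^{7} = 360 · 128/823543 = 46080/823543.
Numerically: E[X] ≈ 0.05595.

E[X] = 360 · (2/7)^{7} = 46080/823543 ≈ 0.05595.


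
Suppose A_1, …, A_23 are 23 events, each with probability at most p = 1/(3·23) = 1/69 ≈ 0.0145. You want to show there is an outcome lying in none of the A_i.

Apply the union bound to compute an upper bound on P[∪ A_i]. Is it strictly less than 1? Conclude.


Union bound: P[∪_{i=1}^{23} A_i] ≤ Σ_i P[A_i] ≤ 23·p = 23·(1/69) = 1/3.
Numerically: 1/3 ≈ 0.3333.
Is 1/3 < 1? YES.
Since P[∪ A_i] ≤ 1/3 < 1, the complement has P[∩ A_i^c] ≥ 1 − 1/3 = 2/3 > 0, so some outcome avoids every A_i.

23·p = 1/3 ≈ 0.3333; existence CERTIFIED by the union bound.


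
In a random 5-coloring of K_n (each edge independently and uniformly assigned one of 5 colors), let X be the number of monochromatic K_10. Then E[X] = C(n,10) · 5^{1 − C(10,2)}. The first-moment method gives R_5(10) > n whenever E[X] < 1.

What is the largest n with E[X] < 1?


We need C(n, 10) · 5^{1 − 45} < 1, i.e. C(n, 10) < 5^{45 − 1} = 5684341886080801486968994140625.
Check values of n near the boundary:
  n = 5387: C(5387, 10) = 5624406917627224603154306376491; 5624406917627224603154306376491 < 5684341886080801486968994140625? YES
  n = 5388: C(5388, 10) = 5634865093375880654852250419586; 5634865093375880654852250419586 < 5684341886080801486968994140625? YES
  n = 5389: C(5389, 10) = 5645340767466558997768874792926; 5645340767466558997768874792926 < 5684341886080801486968994140625? YES
  n = 5390: C(5390, 10) = 5655833965919099070255434039753; 5655833965919099070255434039753 < 5684341886080801486968994140625? YES
  n = 5391: C(5391, 10) = 5666344714787188828795213697883; 5666344714787188828795213697883 < 5684341886080801486968994140625? YES
  n = 5392: C(5392, 10) = 5676873040158402483252283957448; 5676873040158402483252283957448 < 5684341886080801486968994140625? YES
  n = 5393: C(5393, 10) = 5687418968154238267170642278008; 5687418968154238267170642278008 < 5684341886080801486968994140625? NO
  n = 5394: C(5394, 10) = 5697982524930156243149785372878; 5697982524930156243149785372878 < 5684341886080801486968994140625? NO
The largest n with C(n, 10) < 5684341886080801486968994140625 is n = 5392 (where E[X] = 5676873040158402483252283957448/5684341886080801486968994140625 ≈ 0.9987). Hence R_5(10) > 5392, i.e. R_5(10) ≥ 5393.

Largest n = 5392; hence R_5(10) > 5392.


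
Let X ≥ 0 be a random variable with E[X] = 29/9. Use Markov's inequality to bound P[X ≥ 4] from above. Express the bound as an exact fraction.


μ = E[X] = 29/9, a = 4.
Markov: P[X ≥ 4] ≤ μ/a = (29/9)/4 = 29/36.
Numerically: ≈ 0.80556.
(Since a = 4 > μ = 3.22222, the bound 29/36 is < 1 and informative.)

P[X ≥ 4] ≤ 29/36 ≈ 0.80556.


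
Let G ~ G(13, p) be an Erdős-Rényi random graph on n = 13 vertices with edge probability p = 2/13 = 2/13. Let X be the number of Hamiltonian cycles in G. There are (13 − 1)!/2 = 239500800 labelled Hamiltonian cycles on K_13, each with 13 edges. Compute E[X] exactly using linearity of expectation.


K_13 has (13 − 1)!/2 = 239500800 labelled Hamiltonian cycles.
For each such Hamiltonian cycle H, let X_H = 1 if all 13 edges of H are present in G. Then P[X_H = 1] = p^{13} = (2/13)^{13} = 8192/302875106592253.
Summing the indicators: E[X] = Σ_H E[X_H] = 239500800 · p^{13} = 239500800 · 8192/302875106592253 = 1961990553600/302875106592253.
Numerically: E[X] ≈ 0.00648.

E[X] = 239500800 · (2/13)^{13} = 1961990553600/302875106592253 ≈ 0.00648.


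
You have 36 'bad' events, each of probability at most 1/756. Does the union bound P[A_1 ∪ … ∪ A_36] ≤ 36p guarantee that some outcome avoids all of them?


Union bound: P[∪_{i=1}^{36} A_i] ≤ Σ_i P[A_i] ≤ 36·p = 36·(1/756) = 1/21.
Numerically: 1/21 ≈ 0.047619.
Is 1/21 < 1? YES.
Since P[∪ A_i] ≤ 1/21 < 1, the complement has P[∩ A_i^c] ≥ 1 − 1/21 = 20/21 > 0, so some outcome avoids every A_i.

36·p = 1/21 ≈ 0.047619; existence CERTIFIED by the union bound.


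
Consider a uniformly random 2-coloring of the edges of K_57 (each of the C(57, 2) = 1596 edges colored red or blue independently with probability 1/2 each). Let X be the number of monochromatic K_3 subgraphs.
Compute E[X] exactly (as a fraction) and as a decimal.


Let X = Σ_S X_S over the C(57, 3) = 29260 subsets S of size 3, where X_S = 1 if the K_3 on S is monochromatic.
For a fixed S, the K_3 on S has C(3, 2) = 3 edges. P[all 3 edges red] = (1/2)^3, and likewise for blue, so P[monochromatic] = 2·(1/2)^3 = 2^{1 − 3} = 1/4.
By linearity: E[X] = C(57, 3) · 2^{1 − 3} = 29260 · 1/4 = 7315.
Numerically: E[X] ≈ 7315.00000.

E[X] = C(57,3)·2^(1−C(3,2)) = 7315 ≈ 7315.00000.


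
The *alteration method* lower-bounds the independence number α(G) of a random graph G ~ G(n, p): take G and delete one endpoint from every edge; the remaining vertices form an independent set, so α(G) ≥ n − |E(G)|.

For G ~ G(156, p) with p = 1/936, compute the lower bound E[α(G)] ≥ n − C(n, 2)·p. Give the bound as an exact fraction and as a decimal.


E[|E(G)|] = C(156, 2)·p = 12090 · (1/936) = 155/12.
E[α(G)] ≥ n − E[|E(G)|] = 156 − 155/12 = 1717/12.
Numerically: ≈ 143.083.
(This is only a lower bound; the true E[α(G)] may be larger.)

E[α(G)] ≥ 1717/12 ≈ 143.083.


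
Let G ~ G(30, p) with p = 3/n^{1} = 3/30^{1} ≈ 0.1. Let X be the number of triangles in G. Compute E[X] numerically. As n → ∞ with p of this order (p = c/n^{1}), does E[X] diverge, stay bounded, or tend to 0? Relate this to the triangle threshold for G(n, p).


Number of potential triangles: C(30, 3) = 4060.
Each occurs with probability p³ ≈ (0.1)³ ≈ 1.000000e-03.
By linearity: E[X] = C(30, 3)·p³ ≈ 4060 · 1.000000e-03 ≈ 4.0600.
Here α = 1, so p = 3/n is exactly at the triangle threshold p ~ 1/n. Asymptotically E[X] → c³/6 = 3³/6 = 9/2 ≈ 4.5000, a bounded constant. In this regime the triangle count is asymptotically Poisson(c³/6).

E[X] ≈ 4.0600; in regime p = Θ(1/n^{1}) E[X] stays bounded (at the triangle threshold p ~ 1/n).


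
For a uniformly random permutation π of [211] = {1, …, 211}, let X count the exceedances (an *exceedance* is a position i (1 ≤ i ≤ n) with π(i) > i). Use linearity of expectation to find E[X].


Write X = Σ_{i=1}^{211} X_i, where X_i = 1_{π(i) > i}.
For each fixed i, π(i) is uniform over {1, …, 211} (marginal of a uniform permutation), so P[π(i) > i] = (n − i)/n. Summing: Σ_{i=1}^{211} (n − i)/n = (0 + 1 + … + 210)/211 = 211(211 − 1)/(2·211) = (211 − 1)/2.
Hence E[X] = Σ_{i=1}^{211} (211 − i)/211 = 105 ≈ 105.00000.

E[X] = 105 = 105.00000.


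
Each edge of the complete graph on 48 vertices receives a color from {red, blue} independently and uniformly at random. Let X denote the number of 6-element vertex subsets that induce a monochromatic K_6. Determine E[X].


Let X = Σ_S X_S over the C(48, 6) = 12271512 subsets S of size 6, where X_S = 1 if the K_6 on S is monochromatic.
For a fixed S, the K_6 on S has C(6, 2) = 15 edges. P[all 15 edges red] = (1/2)^15, and likewise for blue, so P[monochromatic] = 2·(1/2)^15 = 2^{1 − 15} = 1/16384.
By linearity of expectation: E[X] = C(48, 6) · 2^{1 − 15} = 12271512 · 1/16384 = 1533939/2048.
Numerically: E[X] ≈ 748.99365.

E[X] = C(48,6)·2^(1−C(6,2)) = 1533939/2048 ≈ 748.99365.


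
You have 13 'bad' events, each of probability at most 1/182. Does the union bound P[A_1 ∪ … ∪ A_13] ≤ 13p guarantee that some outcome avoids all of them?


Union bound: P[∪_{i=1}^{13} A_i] ≤ Σ_i P[A_i] ≤ 13·p = 13·(1/182) = 1/14.
Numerically: 1/14 ≈ 0.07143.
Is 1/14 < 1? YES.
Since P[∪ A_i] ≤ 1/14 < 1, the complement has P[∩ A_i^c] ≥ 1 − 1/14 = 13/14 > 0, so some outcome avoids every A_i.

13·p = 1/14 ≈ 0.07143; existence CERTIFIED by the union bound.


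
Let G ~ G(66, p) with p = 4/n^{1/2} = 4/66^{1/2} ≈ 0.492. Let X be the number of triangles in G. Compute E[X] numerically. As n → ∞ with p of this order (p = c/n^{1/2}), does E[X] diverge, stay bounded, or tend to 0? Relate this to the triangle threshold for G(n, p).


Number of potential triangles: C(66, 3) = 45760.
Each occurs with probability p³ ≈ (0.492)³ ≈ 1.19361e-01.
By linearity: E[X] = C(66, 3)·p³ ≈ 45760 · 1.19361e-01 ≈ 5461.980.
Since α = 1/2 < 1, p = c/n^{1/2} ≫ 1/n is above the triangle threshold p ~ 1/n. Asymptotically E[X] ~ (c³/6)·n^{3(1−α)} = (4³/6)·n^{1.5} → ∞; triangles are abundant w.h.p.

E[X] ≈ 5461.980; in regime p = Θ(1/n^{1/2}) E[X] diverges (above the triangle threshold p ~ 1/n).


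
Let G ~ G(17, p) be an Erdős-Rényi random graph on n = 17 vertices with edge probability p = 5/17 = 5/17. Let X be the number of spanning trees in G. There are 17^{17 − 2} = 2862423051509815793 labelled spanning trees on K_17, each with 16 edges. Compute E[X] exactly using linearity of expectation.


K_17 has 17^{17 − 2} = 2862423051509815793 labelled spanning trees.
For each such spanning tree H, let X_H = 1 if all 16 edges of H are present in G. Then P[X_H = 1] = p^{16} = (5/17)^{16} = 152587890625/48661191875666868481.
Summing the indicators: E[X] = Σ_H E[X_H] = 2862423051509815793 · p^{16} = 2862423051509815793 · 152587890625/48661191875666868481 = 152587890625/17.
Numerically: E[X] ≈ 8.97576e+09.

E[X] = 2862423051509815793 · (5/17)^{16} = 152587890625/17 ≈ 8.97576e+09.


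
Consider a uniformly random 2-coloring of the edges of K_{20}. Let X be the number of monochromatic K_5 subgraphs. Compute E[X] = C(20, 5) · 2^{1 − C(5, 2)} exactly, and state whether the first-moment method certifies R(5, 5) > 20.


E[X] = C(20, 5) · 2^{1 − 10} = 15504 · 2^{−9} = 15504/512.
As a reduced fraction: E[X] = 969/32 ≈ 30.28125.
Is E[X] < 1? NO.
Since E[X] ≥ 1, the first-moment bound is inconclusive at n = 20; it does NOT by itself certify R(5, 5) > 20.

E[X] = 969/32 ≈ 30.28125; E[X] ≥ 1; first-moment method inconclusive here.


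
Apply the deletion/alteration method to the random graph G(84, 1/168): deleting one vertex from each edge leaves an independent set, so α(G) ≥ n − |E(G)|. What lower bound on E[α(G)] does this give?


E[|E(G)|] = C(84, 2)·p = 3486 · (1/168) = 83/4.
E[α(G)] ≥ n − E[|E(G)|] = 84 − 83/4 = 253/4.
Numerically: ≈ 63.2500.
(This is only a lower bound; the true E[α(G)] may be larger.)

E[α(G)] ≥ 253/4 ≈ 63.2500.


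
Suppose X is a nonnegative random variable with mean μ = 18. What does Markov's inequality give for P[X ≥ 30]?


μ = E[X] = 18, a = 30.
Markov: P[X ≥ 30] ≤ μ/a = (18)/30 = 3/5.
Numerically: ≈ 0.600.
(Since a = 30 > μ = 18.000, the bound 3/5 is < 1 and informative.)

P[X ≥ 30] ≤ 3/5 ≈ 0.600.


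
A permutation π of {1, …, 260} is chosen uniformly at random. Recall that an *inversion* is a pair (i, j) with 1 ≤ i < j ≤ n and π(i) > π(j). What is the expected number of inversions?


Write X = Σ X_I over the C(260, 2) = 33670 pairs i < j, with X_I the indicator of one inversion.
There are 33670 indicators.
For each fixed pair i < j, the values π(i) and π(j) are two distinct elements of {1, …, 260} in uniformly random order; by symmetry P[π(i) > π(j)] = 1/2.
By linearity: E[X] = 33670 · (1/2) = C(260, 2) · (1/2) = 33670/2 = 16835 ≈ 16835.000000.

E[X] = 16835 = 16835.000000.


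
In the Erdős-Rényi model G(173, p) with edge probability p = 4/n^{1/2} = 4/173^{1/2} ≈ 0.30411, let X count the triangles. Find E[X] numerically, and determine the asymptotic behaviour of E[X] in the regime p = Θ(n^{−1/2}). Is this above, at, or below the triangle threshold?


Number of potential triangles: C(173, 3) = 848046.
Each occurs with probability p³ ≈ (0.30411)³ ≈ 2.8126184e-02.
By linearity: E[X] = C(173, 3)·p³ ≈ 848046 · 2.8126184e-02 ≈ 23852.29815.
Since α = 1/2 < 1, p = c/n^{1/2} ≫ 1/n is above the triangle threshold p ~ 1/n. Asymptotically E[X] ~ (c³/6)·n^{3(1−α)} = (4³/6)·n^{1.5} → ∞; triangles are abundant w.h.p.

E[X] ≈ 23852.29815; in regime p = Θ(1/n^{1/2}) E[X] diverges (above the triangle threshold p ~ 1/n).


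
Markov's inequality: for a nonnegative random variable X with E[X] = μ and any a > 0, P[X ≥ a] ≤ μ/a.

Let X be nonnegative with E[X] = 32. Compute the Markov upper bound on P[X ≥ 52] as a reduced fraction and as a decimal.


μ = E[X] = 32, a = 52.
Markov: P[X ≥ 52] ≤ μ/a = (32)/52 = 8/13.
Numerically: ≈ 0.61538.
(Since a = 52 > μ = 32.00000, the bound 8/13 is < 1 and informative.)

P[X ≥ 52] ≤ 8/13 ≈ 0.61538.


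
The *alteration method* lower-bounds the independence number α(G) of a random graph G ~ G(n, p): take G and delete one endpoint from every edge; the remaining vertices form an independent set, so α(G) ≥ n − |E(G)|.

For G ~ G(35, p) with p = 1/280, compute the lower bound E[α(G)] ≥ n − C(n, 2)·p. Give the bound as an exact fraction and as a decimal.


E[|E(G)|] = C(35, 2)·p = 595 · (1/280) = 17/8.
E[α(G)] ≥ n − E[|E(G)|] = 35 − 17/8 = 263/8.
Numerically: ≈ 32.8750.
(This is only a lower bound; the true E[α(G)] may be larger.)

E[α(G)] ≥ 263/8 ≈ 32.8750.


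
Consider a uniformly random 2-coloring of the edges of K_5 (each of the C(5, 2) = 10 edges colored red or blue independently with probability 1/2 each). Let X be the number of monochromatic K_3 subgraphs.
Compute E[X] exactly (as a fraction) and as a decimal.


Let X = Σ_S X_S over the C(5, 3) = 10 subsets S of size 3, where X_S = 1 if the K_3 on S is monochromatic.
For a fixed S, the K_3 on S has C(3, 2) = 3 edges. P[all 3 edges red] = (1/2)^3, and likewise for blue, so P[monochromatic] = 2·(1/2)^3 = 2^{1 − 3} = 1/4.
By linearity: E[X] = C(5, 3) · 2^{1 − 3} = 10 · 1/4 = 5/2.
Numerically: E[X] ≈ 2.500000.

E[X] = C(5,3)·2^(1−C(3,2)) = 5/2 ≈ 2.500000.


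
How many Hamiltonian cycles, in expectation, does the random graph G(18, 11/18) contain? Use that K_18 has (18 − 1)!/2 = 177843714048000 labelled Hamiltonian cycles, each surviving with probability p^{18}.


K_18 has (18 − 1)!/2 = 177843714048000 labelled Hamiltonian cycles.
For each such Hamiltonian cycle H, let X_H = 1 if all 18 edges of H are present in G. Then P[X_H = 1] = p^{18} = (11/18)^{18} = 5559917313492231481/39346408075296537575424.
By linearity: E[X] = Σ_H E[X_H] = 177843714048000 · p^{18} = 177843714048000 · 5559917313492231481/39346408075296537575424 = 82786473808235140223154875/3294258113514384.
Numerically: E[X] ≈ 2.51305e+10.

E[X] = 177843714048000 · (11/18)^{18} = 82786473808235140223154875/3294258113514384 ≈ 2.51305e+10.


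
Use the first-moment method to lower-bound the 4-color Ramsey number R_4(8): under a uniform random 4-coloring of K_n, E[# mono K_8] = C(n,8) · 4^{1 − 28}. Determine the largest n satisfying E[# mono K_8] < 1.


We need C(n, 8) · 4^{1 − 28} < 1, i.e. C(n, 8) < 4^{28 − 1} = 18014398509481984.
Check values of n near the boundary:
  n = 405: C(405, 8) = 16745853821188050; 16745853821188050 < 18014398509481984? YES
  n = 406: C(406, 8) = 17082453897995850; 17082453897995850 < 18014398509481984? YES
  n = 407: C(407, 8) = 17424959239309050; 17424959239309050 < 18014398509481984? YES
  n = 408: C(408, 8) = 17773458424095231; 17773458424095231 < 18014398509481984? YES
  n = 409: C(409, 8) = 18128041135797879; 18128041135797879 < 18014398509481984? NO
The largest n with C(n, 8) < 18014398509481984 is n = 408 (where E[X] = 17773458424095231/18014398509481984 ≈ 0.98663). Hence R_4(8) > 408, i.e. R_4(8) ≥ 409.

Largest n = 408; hence R_4(8) > 408.


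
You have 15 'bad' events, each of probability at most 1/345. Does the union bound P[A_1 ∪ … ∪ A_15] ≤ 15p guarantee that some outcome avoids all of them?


Union bound: P[∪_{i=1}^{15} A_i] ≤ Σ_i P[A_i] ≤ 15·p = 15·(1/345) = 1/23.
Numerically: 1/23 ≈ 0.043478.
Is 1/23 < 1? YES.
Since P[∪ A_i] ≤ 1/23 < 1, the complement has P[∩ A_i^c] ≥ 1 − 1/23 = 22/23 > 0, so some outcome avoids every A_i.

15·p = 1/23 ≈ 0.043478; existence CERTIFIED by the union bound.


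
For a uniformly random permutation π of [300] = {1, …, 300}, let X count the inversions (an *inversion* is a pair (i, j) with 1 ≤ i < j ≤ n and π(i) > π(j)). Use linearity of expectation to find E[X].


Write X = Σ X_I over the C(300, 2) = 44850 pairs i < j, with X_I the indicator of one inversion.
There are 44850 indicators.
For each fixed pair i < j, the values π(i) and π(j) are two distinct elements of {1, …, 300} in uniformly random order; by symmetry P[π(i) > π(j)] = 1/2.
By linearity: E[X] = 44850 · (1/2) = C(300, 2) · (1/2) = 44850/2 = 22425 ≈ 22425.00000.

E[X] = 22425 = 22425.00000.


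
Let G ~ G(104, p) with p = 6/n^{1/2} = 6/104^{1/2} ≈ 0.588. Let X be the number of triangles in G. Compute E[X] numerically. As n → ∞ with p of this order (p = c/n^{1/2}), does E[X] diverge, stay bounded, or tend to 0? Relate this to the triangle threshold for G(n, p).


Number of potential triangles: C(104, 3) = 182104.
Each occurs with probability p³ ≈ (0.588)³ ≈ 2.03659e-01.
By linearity: E[X] = C(104, 3)·p³ ≈ 182104 · 2.03659e-01 ≈ 37087.130.
Since α = 1/2 < 1, p = c/n^{1/2} ≫ 1/n is above the triangle threshold p ~ 1/n. Asymptotically E[X] ~ (c³/6)·n^{3(1−α)} = (6³/6)·n^{1.5} → ∞; triangles are abundant w.h.p.

E[X] ≈ 37087.130; in regime p = Θ(1/n^{1/2}) E[X] diverges (above the triangle threshold p ~ 1/n).


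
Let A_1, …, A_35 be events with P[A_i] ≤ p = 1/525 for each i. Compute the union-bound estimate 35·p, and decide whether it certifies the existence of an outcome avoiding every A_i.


Union bound: P[∪_{i=1}^{35} A_i] ≤ Σ_i P[A_i] ≤ 35·p = 35·(1/525) = 1/15.
Numerically: 1/15 ≈ 0.0666667.
Is 1/15 < 1? YES.
Since P[∪ A_i] ≤ 1/15 < 1, the complement has P[∩ A_i^c] ≥ 1 − 1/15 = 14/15 > 0, so some outcome avoids every A_i.

35·p = 1/15 ≈ 0.0666667; existence CERTIFIED by the union bound.


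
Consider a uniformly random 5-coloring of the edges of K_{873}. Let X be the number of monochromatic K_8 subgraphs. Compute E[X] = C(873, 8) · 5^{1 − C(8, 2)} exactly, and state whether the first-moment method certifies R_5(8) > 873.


E[X] = C(873, 8) · 5^{1 − 28} = 8102594482562031309 · 5^{−27} = 8102594482562031309/7450580596923828125.
As a reduced fraction: E[X] = 8102594482562031309/7450580596923828125 ≈ 1.087512.
Is E[X] < 1? NO.
Since E[X] ≥ 1, the first-moment bound is inconclusive at n = 873; it does NOT by itself certify R_5(8) > 873.

E[X] = 8102594482562031309/7450580596923828125 ≈ 1.087512; E[X] ≥ 1; first-moment method inconclusive here.


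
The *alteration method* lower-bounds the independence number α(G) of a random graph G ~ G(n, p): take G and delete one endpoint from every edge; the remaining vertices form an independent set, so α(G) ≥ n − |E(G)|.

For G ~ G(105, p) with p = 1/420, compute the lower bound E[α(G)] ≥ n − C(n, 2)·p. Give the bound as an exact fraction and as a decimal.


E[|E(G)|] = C(105, 2)·p = 5460 · (1/420) = 13.
E[α(G)] ≥ n − E[|E(G)|] = 105 − 13 = 92.
Numerically: ≈ 92.000000.
(This is only a lower bound; the true E[α(G)] may be larger.)

E[α(G)] ≥ 92 ≈ 92.000000.


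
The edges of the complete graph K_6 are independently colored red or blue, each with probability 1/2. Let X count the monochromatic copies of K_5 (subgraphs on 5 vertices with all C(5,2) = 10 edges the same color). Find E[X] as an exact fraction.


Let X = Σ_S X_S over the C(6, 5) = 6 subsets S of size 5, where X_S = 1 if the K_5 on S is monochromatic.
For a fixed S, the K_5 on S has C(5, 2) = 10 edges. P[all 10 edges red] = (1/2)^10, and likewise for blue, so P[monochromatic] = 2·(1/2)^10 = 2^{1 − 10} = 1/512.
By linearity: E[X] = C(6, 5) · 2^{1 − 10} = 6 · 1/512 = 3/256.
Numerically: E[X] ≈ 0.012.

E[X] = C(6,5)·2^(1−C(5,2)) = 3/256 ≈ 0.012.


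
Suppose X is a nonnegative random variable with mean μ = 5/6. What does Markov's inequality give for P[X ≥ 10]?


μ = E[X] = 5/6, a = 10.
Markov: P[X ≥ 10] ≤ μ/a = (5/6)/10 = 1/12.
Numerically: ≈ 0.0833.
(Since a = 10 > μ = 0.8333, the bound 1/12 is < 1 and informative.)

P[X ≥ 10] ≤ 1/12 ≈ 0.0833.


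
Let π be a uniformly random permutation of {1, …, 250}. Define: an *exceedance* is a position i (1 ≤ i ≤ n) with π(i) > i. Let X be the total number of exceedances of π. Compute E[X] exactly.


Write X = Σ_{i=1}^{250} X_i, where X_i = 1_{π(i) > i}.
For each fixed i, π(i) is uniform over {1, …, 250} (marginal of a uniform permutation), so P[π(i) > i] = (n − i)/n. Summing: Σ_{i=1}^{250} (n − i)/n = (0 + 1 + … + 249)/250 = 250(250 − 1)/(2·250) = (250 − 1)/2.
Hence E[X] = Σ_{i=1}^{250} (250 − i)/250 = 249/2 ≈ 124.500000.

E[X] = 249/2 = 124.500000.


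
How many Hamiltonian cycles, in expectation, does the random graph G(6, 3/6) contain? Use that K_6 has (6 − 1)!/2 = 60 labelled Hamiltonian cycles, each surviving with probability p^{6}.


K_6 has (6 − 1)!/2 = 60 labelled Hamiltonian cycles.
For each such Hamiltonian cycle H, let X_H = 1 if all 6 edges of H are present in G. Then P[X_H = 1] = p^{6} = (1/2)^{6} = 1/64.
By linearity of expectation: E[X] = Σ_H E[X_H] = 60 · p^{6} = 60 · 1/64 = 15/16.
Numerically: E[X] ≈ 0.9375.

E[X] = 60 · (1/2)^{6} = 15/16 ≈ 0.9375.


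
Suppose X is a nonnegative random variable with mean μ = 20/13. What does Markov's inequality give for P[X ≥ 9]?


μ = E[X] = 20/13, a = 9.
Markov: P[X ≥ 9] ≤ μ/a = (20/13)/9 = 20/117.
Numerically: ≈ 0.170940.
(Since a = 9 > μ = 1.538462, the bound 20/117 is < 1 and informative.)

P[X ≥ 9] ≤ 20/117 ≈ 0.170940.


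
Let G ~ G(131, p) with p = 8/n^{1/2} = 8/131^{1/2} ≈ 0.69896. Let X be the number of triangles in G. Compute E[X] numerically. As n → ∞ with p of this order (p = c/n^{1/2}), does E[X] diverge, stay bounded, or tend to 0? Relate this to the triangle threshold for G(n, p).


Number of potential triangles: C(131, 3) = 366145.
Each occurs with probability p³ ≈ (0.69896)³ ≈ 3.4147823e-01.
By linearity: E[X] = C(131, 3)·p³ ≈ 366145 · 3.4147823e-01 ≈ 125030.54532.
Since α = 1/2 < 1, p = c/n^{1/2} ≫ 1/n is above the triangle threshold p ~ 1/n. Asymptotically E[X] ~ (c³/6)·n^{3(1−α)} = (8³/6)·n^{1.5} → ∞; triangles are abundant w.h.p.

E[X] ≈ 125030.54532; in regime p = Θ(1/n^{1/2}) E[X] diverges (above the triangle threshold p ~ 1/n).


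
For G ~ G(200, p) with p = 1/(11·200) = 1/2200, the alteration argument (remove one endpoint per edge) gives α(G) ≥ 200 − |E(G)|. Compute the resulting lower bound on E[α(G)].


E[|E(G)|] = C(200, 2)·p = 19900 · (1/2200) = 199/22.
E[α(G)] ≥ n − E[|E(G)|] = 200 − 199/22 = 4201/22.
Numerically: ≈ 190.954545.
(This is only a lower bound; the true E[α(G)] may be larger.)

E[α(G)] ≥ 4201/22 ≈ 190.954545.


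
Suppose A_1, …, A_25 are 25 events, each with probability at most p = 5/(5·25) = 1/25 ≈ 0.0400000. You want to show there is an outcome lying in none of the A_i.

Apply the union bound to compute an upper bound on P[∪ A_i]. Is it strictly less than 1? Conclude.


Union bound: P[∪_{i=1}^{25} A_i] ≤ Σ_i P[A_i] ≤ 25·p = 25·(1/25) = 1.
Numerically: 1 ≈ 1.0000000.
Is 1 < 1? NO.
Since the bound 1 is ≥ 1, the union bound is uninformative here; it does NOT by itself certify existence.

25·p = 1 ≈ 1.0000000; existence NOT certified by the union bound.


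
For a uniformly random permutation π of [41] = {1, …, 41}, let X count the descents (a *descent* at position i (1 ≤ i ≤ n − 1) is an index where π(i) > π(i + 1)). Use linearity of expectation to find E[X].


Write X = Σ X_I over i = 1, …, 40, with X_I the indicator of one descent.
There are 40 indicators.
For each fixed i, the pair (π(i), π(i+1)) is a uniformly random ordered pair of distinct values from {1, …, 41}; by symmetry P[π(i) > π(i+1)] = 1/2.
By linearity: E[X] = 40 · (1/2) = (41 − 1) · (1/2) = 20 ≈ 20.00000.

E[X] = 20 = 20.00000.


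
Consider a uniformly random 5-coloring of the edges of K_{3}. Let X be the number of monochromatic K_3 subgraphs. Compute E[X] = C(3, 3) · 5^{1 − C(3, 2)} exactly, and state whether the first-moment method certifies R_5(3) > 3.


E[X] = C(3, 3) · 5^{1 − 3} = 1 · 5^{−2} = 1/25.
As a reduced fraction: E[X] = 1/25 ≈ 0.040000.
Is E[X] < 1? YES.
Since E[X] < 1, there exists a 5-coloring of K_{3} with no monochromatic K_3; hence R_5(3) > 3.

E[X] = 1/25 ≈ 0.040000; E[X] < 1, so R_5(3) > 3.


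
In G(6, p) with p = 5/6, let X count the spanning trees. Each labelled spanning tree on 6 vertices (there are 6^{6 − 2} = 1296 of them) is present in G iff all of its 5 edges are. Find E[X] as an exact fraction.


K_6 has 6^{6 − 2} = 1296 labelled spanning trees.
For each such spanning tree H, let X_H = 1 if all 5 edges of H are present in G. Then P[X_H = 1] = p^{5} = (5/6)^{5} = 3125/7776.
By linearity: E[X] = Σ_H E[X_H] = 1296 · p^{5} = 1296 · 3125/7776 = 3125/6.
Numerically: E[X] ≈ 521.

E[X] = 1296 · (5/6)^{5} = 3125/6 ≈ 521.


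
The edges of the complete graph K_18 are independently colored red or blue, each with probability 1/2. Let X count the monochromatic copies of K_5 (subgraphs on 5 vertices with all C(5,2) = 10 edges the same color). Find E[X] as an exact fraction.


Let X = Σ_S X_S over the C(18, 5) = 8568 subsets S of size 5, where X_S = 1 if the K_5 on S is monochromatic.
For a fixed S, the K_5 on S has C(5, 2) = 10 edges. P[all 10 edges red] = (1/2)^10, and likewise for blue, so P[monochromatic] = 2·(1/2)^10 = 2^{1 − 10} = 1/512.
By linearity: E[X] = C(18, 5) · 2^{1 − 10} = 8568 · 1/512 = 1071/64.
Numerically: E[X] ≈ 16.734.

E[X] = C(18,5)·2^(1−C(5,2)) = 1071/64 ≈ 16.734.


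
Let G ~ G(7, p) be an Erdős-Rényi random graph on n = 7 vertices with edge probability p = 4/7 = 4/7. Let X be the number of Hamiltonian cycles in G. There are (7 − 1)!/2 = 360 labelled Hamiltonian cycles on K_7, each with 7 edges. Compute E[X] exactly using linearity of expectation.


K_7 has (7 − 1)!/2 = 360 labelled Hamiltonian cycles.
For each such Hamiltonian cycle H, let X_H = 1 if all 7 edges of H are present in G. Then P[X_H = 1] = p^{7} = (4/7)^{7} = 16384/823543.
By linearity of expectation: E[X] = Σ_H E[X_H] = 360 · p^{7} = 360 · 16384/823543 = 5898240/823543.
Numerically: E[X] ≈ 7.162.

E[X] = 360 · (4/7)^{7} = 5898240/823543 ≈ 7.162.


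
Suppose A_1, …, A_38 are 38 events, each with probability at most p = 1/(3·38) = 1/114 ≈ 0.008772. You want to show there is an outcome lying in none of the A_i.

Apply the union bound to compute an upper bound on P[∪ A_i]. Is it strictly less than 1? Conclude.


Union bound: P[∪_{i=1}^{38} A_i] ≤ Σ_i P[A_i] ≤ 38·p = 38·(1/114) = 1/3.
Numerically: 1/3 ≈ 0.333333.
Is 1/3 < 1? YES.
Since P[∪ A_i] ≤ 1/3 < 1, the complement has P[∩ A_i^c] ≥ 1 − 1/3 = 2/3 > 0, so some outcome avoids every A_i.

38·p = 1/3 ≈ 0.333333; existence CERTIFIED by the union bound.


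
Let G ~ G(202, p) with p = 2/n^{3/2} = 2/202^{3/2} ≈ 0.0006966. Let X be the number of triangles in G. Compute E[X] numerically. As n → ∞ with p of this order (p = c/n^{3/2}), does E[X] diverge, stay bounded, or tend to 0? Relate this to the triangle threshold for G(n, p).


Number of potential triangles: C(202, 3) = 1353400.
Each occurs with probability p³ ≈ (0.0006966)³ ≈ 3.380717e-10.
By linearity: E[X] = C(202, 3)·p³ ≈ 1353400 · 3.380717e-10 ≈ 0.0005.
Since α = 3/2 > 1, p = c/n^{3/2} = o(1/n) is below the triangle threshold p ~ 1/n. Asymptotically E[X] ~ (c³/6)·n^{3(1−α)} = (2³/6)·n^{-1.5} → 0, so by Markov's inequality G has no triangles w.h.p.

E[X] ≈ 0.0005; in regime p = Θ(1/n^{3/2}) E[X] tends to 0 (below the triangle threshold p ~ 1/n).


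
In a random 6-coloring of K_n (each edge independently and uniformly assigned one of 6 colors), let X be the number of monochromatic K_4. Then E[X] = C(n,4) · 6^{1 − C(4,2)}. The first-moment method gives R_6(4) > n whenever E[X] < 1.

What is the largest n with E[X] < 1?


We need C(n, 4) · 6^{1 − 6} < 1, i.e. C(n, 4) < 6^{6 − 1} = 7776.
Check values of n near the boundary:
  n = 16: C(16, 4) = 1820; 1820 < 7776? YES
  n = 17: C(17, 4) = 2380; 2380 < 7776? YES
  n = 18: C(18, 4) = 3060; 3060 < 7776? YES
  n = 19: C(19, 4) = 3876; 3876 < 7776? YES
  n = 20: C(20, 4) = 4845; 4845 < 7776? YES
  n = 21: C(21, 4) = 5985; 5985 < 7776? YES
  n = 22: C(22, 4) = 7315; 7315 < 7776? YES
  n = 23: C(23, 4) = 8855; 8855 < 7776? NO
The largest n with C(n, 4) < 7776 is n = 22 (where E[X] = 7315/7776 ≈ 0.9407). Hence R_6(4) > 22, i.e. R_6(4) ≥ 23.

Largest n = 22; hence R_6(4) > 22.


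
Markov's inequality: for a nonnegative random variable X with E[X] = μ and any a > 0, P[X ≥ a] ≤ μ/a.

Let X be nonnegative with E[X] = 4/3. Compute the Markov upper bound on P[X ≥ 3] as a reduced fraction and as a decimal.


μ = E[X] = 4/3, a = 3.
Markov: P[X ≥ 3] ≤ μ/a = (4/3)/3 = 4/9.
Numerically: ≈ 0.4444.
(Since a = 3 > μ = 1.3333, the bound 4/9 is < 1 and informative.)

P[X ≥ 3] ≤ 4/9 ≈ 0.4444.


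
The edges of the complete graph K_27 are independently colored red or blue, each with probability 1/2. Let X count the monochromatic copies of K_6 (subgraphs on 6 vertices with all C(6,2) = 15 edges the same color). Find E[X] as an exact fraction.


Let X = Σ_S X_S over the C(27, 6) = 296010 subsets S of size 6, where X_S = 1 if the K_6 on S is monochromatic.
For a fixed S, the K_6 on S has C(6, 2) = 15 edges. P[all 15 edges red] = (1/2)^15, and likewise for blue, so P[monochromatic] = 2·(1/2)^15 = 2^{1 − 15} = 1/16384.
By linearity of expectation: E[X] = C(27, 6) · 2^{1 − 15} = 296010 · 1/16384 = 148005/8192.
Numerically: E[X] ≈ 18.067017.

E[X] = C(27,6)·2^(1−C(6,2)) = 148005/8192 ≈ 18.067017.


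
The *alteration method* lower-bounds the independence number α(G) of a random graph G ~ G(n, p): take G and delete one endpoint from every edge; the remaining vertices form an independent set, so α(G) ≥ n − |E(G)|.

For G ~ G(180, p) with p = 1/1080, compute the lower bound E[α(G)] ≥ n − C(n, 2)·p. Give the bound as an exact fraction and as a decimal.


E[|E(G)|] = C(180, 2)·p = 16110 · (1/1080) = 179/12.
E[α(G)] ≥ n − E[|E(G)|] = 180 − 179/12 = 1981/12.
Numerically: ≈ 165.083333.
(This is only a lower bound; the true E[α(G)] may be larger.)

E[α(G)] ≥ 1981/12 ≈ 165.083333.


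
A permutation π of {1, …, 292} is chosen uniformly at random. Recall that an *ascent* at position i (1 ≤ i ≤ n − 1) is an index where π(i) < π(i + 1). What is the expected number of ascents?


Write X = Σ X_I over i = 1, …, 291, with X_I the indicator of one ascent.
There are 291 indicators.
For each fixed i, the pair (π(i), π(i+1)) is a uniformly random ordered pair of distinct values from {1, …, 292}; by symmetry P[π(i) < π(i+1)] = 1/2.
By linearity: E[X] = 291 · (1/2) = (292 − 1) · (1/2) = 291/2 ≈ 145.500.

E[X] = 291/2 = 145.500.


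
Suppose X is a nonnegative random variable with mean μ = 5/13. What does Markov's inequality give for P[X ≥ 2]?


μ = E[X] = 5/13, a = 2.
Markov: P[X ≥ 2] ≤ μ/a = (5/13)/2 = 5/26.
Numerically: ≈ 0.192308.
(Since a = 2 > μ = 0.384615, the bound 5/26 is < 1 and informative.)

P[X ≥ 2] ≤ 5/26 ≈ 0.192308.


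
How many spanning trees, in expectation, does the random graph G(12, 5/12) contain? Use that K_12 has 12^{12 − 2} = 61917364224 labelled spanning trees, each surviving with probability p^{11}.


K_12 has 12^{12 − 2} = 61917364224 labelled spanning trees.
For each such spanning tree H, let X_H = 1 if all 11 edges of H are present in G. Then P[X_H = 1] = p^{11} = (5/12)^{11} = 48828125/743008370688.
Summing the indicators: E[X] = Σ_H E[X_H] = 61917364224 · p^{11} = 61917364224 · 48828125/743008370688 = 48828125/12.
Numerically: E[X] ≈ 4.069e+06.

E[X] = 61917364224 · (5/12)^{11} = 48828125/12 ≈ 4.069e+06.


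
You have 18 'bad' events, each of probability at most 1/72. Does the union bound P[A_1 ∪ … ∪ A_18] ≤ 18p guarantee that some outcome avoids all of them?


Union bound: P[∪_{i=1}^{18} A_i] ≤ Σ_i P[A_i] ≤ 18·p = 18·(1/72) = 1/4.
Numerically: 1/4 ≈ 0.2500.
Is 1/4 < 1? YES.
Since P[∪ A_i] ≤ 1/4 < 1, the complement has P[∩ A_i^c] ≥ 1 − 1/4 = 3/4 > 0, so some outcome avoids every A_i.

18·p = 1/4 ≈ 0.2500; existence CERTIFIED by the union bound.
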